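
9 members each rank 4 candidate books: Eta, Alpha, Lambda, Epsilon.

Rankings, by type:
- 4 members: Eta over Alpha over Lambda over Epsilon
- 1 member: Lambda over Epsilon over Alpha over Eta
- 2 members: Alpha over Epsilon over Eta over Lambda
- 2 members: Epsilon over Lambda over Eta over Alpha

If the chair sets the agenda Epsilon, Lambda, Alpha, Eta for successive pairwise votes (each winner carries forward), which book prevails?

Eta

Round 1: Epsilon vs Lambda — 4–5, Lambda advances.
Round 2: Lambda vs Alpha — 3–6, Alpha advances.
Round 3: Alpha vs Eta — 3–6, Eta advances.
The agenda winner is Eta.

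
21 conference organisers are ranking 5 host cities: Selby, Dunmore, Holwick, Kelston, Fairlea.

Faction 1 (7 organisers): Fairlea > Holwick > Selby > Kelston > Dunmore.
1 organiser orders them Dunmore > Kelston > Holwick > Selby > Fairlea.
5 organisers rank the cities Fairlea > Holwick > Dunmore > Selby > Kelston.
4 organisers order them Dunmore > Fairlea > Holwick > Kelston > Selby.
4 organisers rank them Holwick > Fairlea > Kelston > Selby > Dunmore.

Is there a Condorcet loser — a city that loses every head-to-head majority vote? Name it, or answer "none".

Dunmore

Pairwise majorities:
Selby vs Dunmore: Selby is ranked higher on 7+4 = 11 ballots, Dunmore on 10. Selby wins 11–10.
Selby vs Holwick: Holwick wins 21–0.
Selby vs Kelston: Selby is ranked higher on 7+5 = 12 ballots, Kelston on 9. Selby wins 12–9.
Selby vs Fairlea: Selby preferred on 1 ballot; Fairlea wins 20–1.
Dunmore vs Holwick: Dunmore preferred on 1+4 = 5 ballots; Holwick wins 16–5.
Dunmore vs Kelston: Dunmore preferred on 1+5+4 = 10 ballots; Kelston wins 11–10.
Dunmore vs Fairlea: 5 to 16, Fairlea.
Holwick vs Kelston: Holwick is ranked higher on 7+5+4+4 = 20 ballots, Kelston on 1. Holwick wins 20–1.
Holwick vs Fairlea: 5 to 16, Fairlea.
Kelston vs Fairlea: Fairlea, 20–1.
Only Dunmore has no wins; Dunmore is the Condorcet loser.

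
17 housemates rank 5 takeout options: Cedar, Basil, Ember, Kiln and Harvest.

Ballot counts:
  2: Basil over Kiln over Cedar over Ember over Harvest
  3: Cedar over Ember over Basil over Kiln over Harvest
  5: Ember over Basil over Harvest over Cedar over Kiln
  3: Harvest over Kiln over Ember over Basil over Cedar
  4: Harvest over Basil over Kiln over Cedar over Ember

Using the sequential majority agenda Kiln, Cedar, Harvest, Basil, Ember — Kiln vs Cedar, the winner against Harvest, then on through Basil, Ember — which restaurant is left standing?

Round 1: Kiln vs Cedar — 9–8, Kiln advances.
Round 2: Kiln vs Harvest — 5–12, Harvest advances.
Round 3: Harvest vs Basil — 7–10, Basil advances.
Round 4: Basil vs Ember — 6–11, Ember advances.
Ember survives the agenda.

Ember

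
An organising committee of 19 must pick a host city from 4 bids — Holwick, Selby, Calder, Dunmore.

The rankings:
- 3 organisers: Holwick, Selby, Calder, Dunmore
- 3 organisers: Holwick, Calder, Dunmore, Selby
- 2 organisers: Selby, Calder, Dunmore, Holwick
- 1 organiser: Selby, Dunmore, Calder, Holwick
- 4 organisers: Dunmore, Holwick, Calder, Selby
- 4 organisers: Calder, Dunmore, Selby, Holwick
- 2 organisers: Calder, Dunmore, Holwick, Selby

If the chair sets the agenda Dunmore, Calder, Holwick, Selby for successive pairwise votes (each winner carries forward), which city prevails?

Holwick

Round 1: Dunmore vs Calder — 5–14, Calder advances.
Round 2: Calder vs Holwick — 9–10, Holwick advances.
Round 3: Holwick vs Selby — 12–7, Holwick advances.
The agenda winner is Holwick.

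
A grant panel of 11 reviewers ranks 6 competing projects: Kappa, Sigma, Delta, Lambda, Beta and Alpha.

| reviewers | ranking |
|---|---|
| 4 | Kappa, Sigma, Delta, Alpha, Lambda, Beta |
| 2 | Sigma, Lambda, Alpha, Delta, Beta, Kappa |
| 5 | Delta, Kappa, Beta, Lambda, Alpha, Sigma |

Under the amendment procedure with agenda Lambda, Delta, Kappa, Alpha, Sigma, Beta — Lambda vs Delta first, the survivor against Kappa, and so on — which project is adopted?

Sigma

Round 1: Lambda vs Delta — 2–9, Delta advances.
Round 2: Delta vs Kappa — 7–4, Delta advances.
Round 3: Delta vs Alpha — 9–2, Delta advances.
Round 4: Delta vs Sigma — 5–6, Sigma advances.
Round 5: Sigma vs Beta — 6–5, Sigma advances.
Sigma survives the agenda.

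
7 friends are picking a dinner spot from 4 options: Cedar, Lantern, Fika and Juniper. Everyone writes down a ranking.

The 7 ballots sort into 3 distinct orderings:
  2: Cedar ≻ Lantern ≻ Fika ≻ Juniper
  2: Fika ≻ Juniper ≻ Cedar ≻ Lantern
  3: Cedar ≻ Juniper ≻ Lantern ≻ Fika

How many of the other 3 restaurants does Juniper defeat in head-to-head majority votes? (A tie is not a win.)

Juniper against each rival (7 friends):
Juniper vs Cedar: Juniper is ranked higher on 2 ballots, Cedar on 5. Cedar wins 5–2.
Juniper vs Lantern: Juniper preferred on 2+3 = 5 ballots; Juniper wins 5–2.
Juniper vs Fika: 3 to 4, Fika.
Juniper beats Lantern; loses to Cedar, Fika — 1 pairwise win.

1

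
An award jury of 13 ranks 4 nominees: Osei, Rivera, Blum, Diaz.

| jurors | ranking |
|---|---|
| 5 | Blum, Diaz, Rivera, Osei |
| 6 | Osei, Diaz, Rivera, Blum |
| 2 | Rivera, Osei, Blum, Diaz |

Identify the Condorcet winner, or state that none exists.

Check each pair by majority over 13 ballots:
Osei vs Rivera: Osei is ranked higher on 6 ballots, Rivera on 7. Rivera wins 7–6.
Osei vs Blum: 6+2 = 8 for Osei, 5 for Blum — Osei by 8–5.
Osei vs Diaz: 6+2 = 8 for Osei, 5 for Diaz — Osei by 8–5.
Rivera vs Blum: 6+2 = 8 for Rivera, 5 for Blum — Rivera by 8–5.
Rivera vs Diaz: Rivera preferred on 2 ballots; Diaz wins 11–2.
Blum vs Diaz: Blum preferred on 5+2 = 7 ballots; Blum wins 7–6.
No nominee is unbeaten: Osei loses to Rivera; Rivera loses to Diaz; Blum loses to Osei; Diaz loses to Osei. In particular Osei → Diaz → Rivera → Osei is a majority cycle — no Condorcet winner exists.

none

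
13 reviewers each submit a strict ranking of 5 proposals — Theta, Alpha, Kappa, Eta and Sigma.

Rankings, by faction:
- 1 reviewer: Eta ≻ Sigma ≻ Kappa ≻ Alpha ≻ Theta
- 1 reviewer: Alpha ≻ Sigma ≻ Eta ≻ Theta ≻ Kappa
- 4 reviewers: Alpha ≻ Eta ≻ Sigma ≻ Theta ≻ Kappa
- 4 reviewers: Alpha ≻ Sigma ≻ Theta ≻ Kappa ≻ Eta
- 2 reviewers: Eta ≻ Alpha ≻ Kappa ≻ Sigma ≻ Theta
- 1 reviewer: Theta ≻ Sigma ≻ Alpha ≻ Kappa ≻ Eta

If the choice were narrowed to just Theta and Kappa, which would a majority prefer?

Ballots ranking Theta above Kappa: 1 + 4 + 4 + 1 = 10.
Ballots ranking Kappa above Theta: 13 − 10 = 3.
Theta wins the head-to-head 10–3.

Theta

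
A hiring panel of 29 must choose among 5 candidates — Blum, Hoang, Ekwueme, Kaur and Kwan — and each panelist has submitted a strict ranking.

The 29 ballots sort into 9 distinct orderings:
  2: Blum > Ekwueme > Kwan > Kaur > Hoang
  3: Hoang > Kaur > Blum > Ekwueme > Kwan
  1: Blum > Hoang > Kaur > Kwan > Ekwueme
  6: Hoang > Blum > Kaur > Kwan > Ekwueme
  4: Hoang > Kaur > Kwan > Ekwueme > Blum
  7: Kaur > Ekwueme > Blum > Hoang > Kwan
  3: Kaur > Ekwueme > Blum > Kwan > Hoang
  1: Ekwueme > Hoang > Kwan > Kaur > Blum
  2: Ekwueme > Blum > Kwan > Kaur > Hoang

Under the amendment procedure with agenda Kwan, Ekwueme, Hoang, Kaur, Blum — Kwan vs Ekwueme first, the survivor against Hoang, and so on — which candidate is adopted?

Round 1: Kwan vs Ekwueme — 11–18, Ekwueme advances.
Round 2: Ekwueme vs Hoang — 15–14, Ekwueme advances.
Round 3: Ekwueme vs Kaur — 5–24, Kaur advances.
Round 4: Kaur vs Blum — 18–11, Kaur advances.
Kaur survives the agenda.

Kaur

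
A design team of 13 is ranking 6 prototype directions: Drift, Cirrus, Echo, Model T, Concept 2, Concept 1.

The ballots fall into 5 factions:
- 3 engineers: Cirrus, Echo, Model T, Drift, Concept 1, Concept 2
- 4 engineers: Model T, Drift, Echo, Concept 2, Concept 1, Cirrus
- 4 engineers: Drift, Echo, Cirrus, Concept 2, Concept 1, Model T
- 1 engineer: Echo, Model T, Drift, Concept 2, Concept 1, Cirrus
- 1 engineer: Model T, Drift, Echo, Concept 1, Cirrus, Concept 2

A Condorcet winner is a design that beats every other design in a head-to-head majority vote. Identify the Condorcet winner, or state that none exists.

Head-to-head results (13 engineers):
Drift vs Cirrus: Drift wins 10–3.
Drift vs Echo: Drift wins 9–4.
Drift vs Model T: 4 to 9, Model T.
Drift vs Concept 2: Drift wins 13–0.
Drift vs Concept 1: Drift, 13–0.
Cirrus–Echo: Echo 10–3.
Cirrus vs Model T: Cirrus, 7–6.
Cirrus vs Concept 2: 3+4+1 = 8 for Cirrus, 5 for Concept 2 — Cirrus by 8–5.
Cirrus vs Concept 1: 3+4 = 7 for Cirrus, 6 for Concept 1 — Cirrus by 7–6.
Echo vs Model T: 8 to 5, Echo.
Echo vs Concept 2: Echo, 13–0.
Echo vs Concept 1: 3+4+4+1+1 = 13 for Echo, 0 for Concept 1 — Echo by 13–0.
Model T vs Concept 2: Model T is ranked higher on 3+4+1+1 = 9 ballots, Concept 2 on 4. Model T wins 9–4.
Model T vs Concept 1: Model T, 9–4.
Concept 2 vs Concept 1: 4+4+1 = 9 for Concept 2, 4 for Concept 1 — Concept 2 by 9–4.
Every design loses at least once (Drift loses to Model T; Cirrus loses to Drift; Echo loses to Drift; Model T loses to Cirrus; Concept 2 loses to Drift; Concept 1 loses to Drift). The majority relation contains the cycle Drift → Cirrus → Model T → Drift, so there is no Condorcet winner.

none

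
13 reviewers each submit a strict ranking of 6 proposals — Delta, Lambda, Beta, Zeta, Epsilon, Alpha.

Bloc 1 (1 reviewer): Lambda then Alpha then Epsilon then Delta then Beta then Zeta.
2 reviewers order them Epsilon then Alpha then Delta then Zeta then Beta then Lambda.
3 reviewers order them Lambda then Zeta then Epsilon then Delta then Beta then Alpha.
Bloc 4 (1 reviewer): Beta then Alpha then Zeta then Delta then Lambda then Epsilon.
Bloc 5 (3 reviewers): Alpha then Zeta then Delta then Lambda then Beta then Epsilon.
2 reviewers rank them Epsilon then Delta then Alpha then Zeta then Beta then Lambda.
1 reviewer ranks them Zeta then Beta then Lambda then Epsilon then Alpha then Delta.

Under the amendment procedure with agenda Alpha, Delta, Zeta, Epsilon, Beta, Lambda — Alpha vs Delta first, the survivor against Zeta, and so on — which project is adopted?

Round 1: Alpha vs Delta — 8–5, Alpha advances.
Round 2: Alpha vs Zeta — 9–4, Alpha advances.
Round 3: Alpha vs Epsilon — 5–8, Epsilon advances.
Round 4: Epsilon vs Beta — 8–5, Epsilon advances.
Round 5: Epsilon vs Lambda — 4–9, Lambda advances.
The agenda winner is Lambda.

Lambda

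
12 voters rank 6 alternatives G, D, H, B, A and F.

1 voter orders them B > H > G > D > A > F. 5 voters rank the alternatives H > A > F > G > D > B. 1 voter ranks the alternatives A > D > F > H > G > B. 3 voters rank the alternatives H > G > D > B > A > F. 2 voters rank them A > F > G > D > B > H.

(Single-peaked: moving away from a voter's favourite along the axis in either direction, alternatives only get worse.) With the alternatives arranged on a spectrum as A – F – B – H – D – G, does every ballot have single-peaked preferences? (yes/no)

Axis positions: A=1, F=2, B=3, H=4, D=5, G=6.
Ballot type 1: ranking walks positions 3-4-6-5-1-2; G is ranked above D even though D lies between G and the peak B on the axis — preferences dip and rise again. Not single-peaked.
Ballot type 2: ranking walks positions 4-1-2-6-5-3; A is ranked above B even though B lies between A and the peak H on the axis — preferences dip and rise again. Not single-peaked.
Ballot type 3: ranking walks positions 1-5-2-4-6-3; D is ranked above F even though F lies between D and the peak A on the axis — preferences dip and rise again. Not single-peaked.
Ballot type 4: ranking walks positions 4-6-5-3-1-2; G is ranked above D even though D lies between G and the peak H on the axis — preferences dip and rise again. Not single-peaked.
Ballot type 5: ranking walks positions 1-2-6-5-3-4; G is ranked above B even though B lies between G and the peak A on the axis — preferences dip and rise again. Not single-peaked.
Ballot type 1 violates single-peakedness, so the profile is not single-peaked on this axis.

no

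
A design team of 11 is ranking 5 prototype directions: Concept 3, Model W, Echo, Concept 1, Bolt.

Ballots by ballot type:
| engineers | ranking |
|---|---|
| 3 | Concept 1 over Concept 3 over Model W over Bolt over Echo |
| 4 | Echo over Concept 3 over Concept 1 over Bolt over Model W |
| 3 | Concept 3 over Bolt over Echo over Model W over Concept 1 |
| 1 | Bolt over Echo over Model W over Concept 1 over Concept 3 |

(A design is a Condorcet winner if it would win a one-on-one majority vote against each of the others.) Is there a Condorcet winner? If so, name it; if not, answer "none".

Concept 3

Head-to-head results (11 engineers):
Concept 3 vs Model W: Concept 3 is ranked higher on 3+4+3 = 10 ballots, Model W on 1. Concept 3 wins 10–1.
Concept 3 vs Echo: Concept 3, 6–5.
Concept 3–Concept 1: Concept 3 7–4.
Concept 3 vs Bolt: Concept 3 wins 10–1.
Model W vs Echo: Model W is ranked higher on 3 ballots, Echo on 8. Echo wins 8–3.
Model W vs Concept 1: Concept 1, 7–4.
Model W–Bolt: Bolt 8–3.
Echo vs Concept 1: Echo wins 8–3.
Echo vs Bolt: 4 for Echo, 7 for Bolt — Bolt by 7–4.
Concept 1 vs Bolt: Concept 1 wins 7–4.
Only Concept 3 has no losses; Concept 3 is the Condorcet winner.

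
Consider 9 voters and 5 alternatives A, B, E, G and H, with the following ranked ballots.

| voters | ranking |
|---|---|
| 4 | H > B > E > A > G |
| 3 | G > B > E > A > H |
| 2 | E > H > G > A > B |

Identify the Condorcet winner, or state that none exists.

Pairwise majorities:
A vs B: B, 7–2.
A vs E: E wins 9–0.
A–G: G 5–4.
A vs H: H, 6–3.
B vs E: B, 7–2.
B vs G: G wins 5–4.
B vs H: H wins 6–3.
E–G: E 6–3.
E vs H: E, 5–4.
G vs H: H wins 6–3.
Each alternative drops at least one matchup (A loses to B; B loses to G; E loses to B; G loses to E; H loses to E); the cycle B > E > G > B rules out a Condorcet winner.

none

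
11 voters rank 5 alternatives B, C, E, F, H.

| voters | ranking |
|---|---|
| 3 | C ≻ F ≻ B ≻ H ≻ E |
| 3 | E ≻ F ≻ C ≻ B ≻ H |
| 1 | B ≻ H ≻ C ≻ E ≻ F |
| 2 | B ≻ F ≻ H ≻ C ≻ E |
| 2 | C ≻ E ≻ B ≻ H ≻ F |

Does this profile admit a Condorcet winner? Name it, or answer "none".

C

Head-to-head results (11 voters):
B vs C: C, 8–3.
B vs E: B, 6–5.
B vs F: F, 6–5.
B–H: B 11–0.
C–E: C 8–3.
C vs F: C wins 6–5.
C–H: C 8–3.
E–F: E 6–5.
E–H: H 6–5.
F vs H: F, 8–3.
Only C has no losses; C is the Condorcet winner.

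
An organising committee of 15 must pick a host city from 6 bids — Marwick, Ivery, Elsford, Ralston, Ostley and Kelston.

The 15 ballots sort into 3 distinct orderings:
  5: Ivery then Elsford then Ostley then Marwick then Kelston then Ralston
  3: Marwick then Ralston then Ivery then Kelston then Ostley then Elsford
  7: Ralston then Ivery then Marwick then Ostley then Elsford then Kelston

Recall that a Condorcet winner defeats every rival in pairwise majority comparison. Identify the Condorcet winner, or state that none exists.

none

Pairwise majorities:
Marwick vs Ivery: Ivery wins 12–3.
Marwick vs Elsford: Marwick is ranked higher on 3+7 = 10 ballots, Elsford on 5. Marwick wins 10–5.
Marwick vs Ralston: Marwick wins 8–7.
Marwick vs Ostley: 3+7 = 10 for Marwick, 5 for Ostley — Marwick by 10–5.
Marwick vs Kelston: Marwick is ranked higher on 5+3+7 = 15 ballots, Kelston on 0. Marwick wins 15–0.
Ivery vs Elsford: Ivery, 15–0.
Ivery–Ralston: Ralston 10–5.
Ivery vs Ostley: Ivery preferred on 5+3+7 = 15 ballots; Ivery wins 15–0.
Ivery vs Kelston: Ivery preferred on 5+3+7 = 15 ballots; Ivery wins 15–0.
Elsford–Ralston: Ralston 10–5.
Elsford–Ostley: Ostley 10–5.
Elsford vs Kelston: Elsford wins 12–3.
Ralston vs Ostley: Ralston is ranked higher on 3+7 = 10 ballots, Ostley on 5. Ralston wins 10–5.
Ralston–Kelston: Ralston 10–5.
Ostley vs Kelston: Ostley, 12–3.
No city is unbeaten: Marwick loses to Ivery; Ivery loses to Ralston; Elsford loses to Marwick; Ralston loses to Marwick; Ostley loses to Marwick; Kelston loses to Marwick. In particular Marwick beats Ralston beats Ivery beats Marwick is a majority cycle — no Condorcet winner exists.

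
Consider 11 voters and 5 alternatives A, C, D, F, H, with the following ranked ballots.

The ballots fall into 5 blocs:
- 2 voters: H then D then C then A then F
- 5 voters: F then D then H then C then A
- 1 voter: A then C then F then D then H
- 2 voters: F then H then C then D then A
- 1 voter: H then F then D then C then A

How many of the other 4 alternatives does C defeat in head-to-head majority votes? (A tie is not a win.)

1

C against each rival (11 voters):
C vs A: C wins 10–1.
C vs D: 1+2 = 3 for C, 8 for D — D by 8–3.
C vs F: 3 to 8, F.
C vs H: C preferred on 1 ballot; H wins 10–1.
C beats A; loses to D, F, H — 1 pairwise win.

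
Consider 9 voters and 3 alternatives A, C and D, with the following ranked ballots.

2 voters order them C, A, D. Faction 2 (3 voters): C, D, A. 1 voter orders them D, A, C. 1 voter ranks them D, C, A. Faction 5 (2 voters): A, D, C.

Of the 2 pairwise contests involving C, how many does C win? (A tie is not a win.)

2

C against each rival (9 voters):
C–A: C 6–3.
C vs D: C preferred on 2+3 = 5 ballots; C wins 5–4.
C beats A, D — 2 pairwise wins.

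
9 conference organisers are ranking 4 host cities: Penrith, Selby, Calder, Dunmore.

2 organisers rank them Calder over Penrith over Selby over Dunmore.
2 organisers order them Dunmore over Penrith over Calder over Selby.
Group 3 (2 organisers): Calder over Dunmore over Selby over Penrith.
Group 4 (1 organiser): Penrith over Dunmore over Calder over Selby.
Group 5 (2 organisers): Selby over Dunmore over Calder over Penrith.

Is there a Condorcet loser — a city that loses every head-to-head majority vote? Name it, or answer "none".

Selby

Pairwise majorities:
Penrith–Selby: Penrith 5–4.
Penrith–Calder: Calder 6–3.
Penrith vs Dunmore: Penrith preferred on 2+1 = 3 ballots; Dunmore wins 6–3.
Selby vs Calder: 2 to 7, Calder.
Selby vs Dunmore: 4 to 5, Dunmore.
Calder vs Dunmore: Dunmore, 5–4.
Only Selby has no wins; Selby is the Condorcet loser.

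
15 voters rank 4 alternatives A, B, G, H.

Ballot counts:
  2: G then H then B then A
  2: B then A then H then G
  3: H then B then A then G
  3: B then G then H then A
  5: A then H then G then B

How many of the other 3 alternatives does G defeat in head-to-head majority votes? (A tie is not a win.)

0

G against each rival (15 voters):
G vs A: G is ranked higher on 2+3 = 5 ballots, A on 10. A wins 10–5.
G vs B: 7 to 8, B.
G vs H: 2+3 = 5 for G, 10 for H — H by 10–5.
G beats no one; loses to A, B, H — 0 pairwise wins.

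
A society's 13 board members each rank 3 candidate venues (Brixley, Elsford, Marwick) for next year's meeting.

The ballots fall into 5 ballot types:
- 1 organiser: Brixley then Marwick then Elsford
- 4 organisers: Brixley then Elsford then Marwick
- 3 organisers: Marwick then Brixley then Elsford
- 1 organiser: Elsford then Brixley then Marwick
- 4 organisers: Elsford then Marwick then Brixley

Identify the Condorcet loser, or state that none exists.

none

Head-to-head results (13 organisers):
Brixley vs Elsford: 1+4+3 = 8 for Brixley, 5 for Elsford — Brixley by 8–5.
Brixley vs Marwick: Brixley preferred on 1+4+1 = 6 ballots; Marwick wins 7–6.
Elsford vs Marwick: 4+1+4 = 9 for Elsford, 4 for Marwick — Elsford by 9–4.
Every city wins at least one matchup (Brixley beats Elsford; Elsford beats Marwick; Marwick beats Brixley), so there is no Condorcet loser.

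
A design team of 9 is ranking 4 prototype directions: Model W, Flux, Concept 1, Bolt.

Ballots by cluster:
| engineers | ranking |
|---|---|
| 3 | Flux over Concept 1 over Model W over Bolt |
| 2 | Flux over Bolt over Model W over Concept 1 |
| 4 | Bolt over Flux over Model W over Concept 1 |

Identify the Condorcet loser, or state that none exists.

Concept 1

Head-to-head results (9 engineers):
Model W–Flux: Flux 9–0.
Model W vs Concept 1: 2+4 = 6 for Model W, 3 for Concept 1 — Model W by 6–3.
Model W vs Bolt: 3 for Model W, 6 for Bolt — Bolt by 6–3.
Flux vs Concept 1: 3+2+4 = 9 for Flux, 0 for Concept 1 — Flux by 9–0.
Flux vs Bolt: Flux wins 5–4.
Concept 1 vs Bolt: 3 to 6, Bolt.
Only Concept 1 has no wins; Concept 1 is the Condorcet loser.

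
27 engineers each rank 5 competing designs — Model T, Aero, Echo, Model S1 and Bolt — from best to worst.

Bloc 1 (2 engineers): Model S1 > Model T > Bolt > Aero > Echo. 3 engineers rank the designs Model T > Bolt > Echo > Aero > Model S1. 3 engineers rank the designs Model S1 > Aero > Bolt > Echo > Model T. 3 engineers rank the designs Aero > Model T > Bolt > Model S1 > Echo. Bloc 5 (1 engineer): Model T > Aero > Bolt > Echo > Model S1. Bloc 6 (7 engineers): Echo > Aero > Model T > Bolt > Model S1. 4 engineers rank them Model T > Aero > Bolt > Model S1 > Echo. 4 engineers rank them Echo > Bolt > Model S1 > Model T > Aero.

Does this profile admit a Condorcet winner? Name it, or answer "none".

Head-to-head results (27 engineers):
Model T–Aero: Model T 14–13.
Model T vs Echo: Echo wins 14–13.
Model T–Model S1: Model T 18–9.
Model T–Bolt: Model T 20–7.
Aero vs Echo: Echo wins 14–13.
Aero–Model S1: Aero 18–9.
Aero–Bolt: Aero 18–9.
Echo vs Model S1: Echo, 15–12.
Echo vs Bolt: Bolt wins 16–11.
Model S1–Bolt: Bolt 22–5.
Every design loses at least once (Model T loses to Echo; Aero loses to Model T; Echo loses to Bolt; Model S1 loses to Model T; Bolt loses to Model T). The majority relation contains the cycle Model T > Bolt > Echo > Model T, so there is no Condorcet winner.

none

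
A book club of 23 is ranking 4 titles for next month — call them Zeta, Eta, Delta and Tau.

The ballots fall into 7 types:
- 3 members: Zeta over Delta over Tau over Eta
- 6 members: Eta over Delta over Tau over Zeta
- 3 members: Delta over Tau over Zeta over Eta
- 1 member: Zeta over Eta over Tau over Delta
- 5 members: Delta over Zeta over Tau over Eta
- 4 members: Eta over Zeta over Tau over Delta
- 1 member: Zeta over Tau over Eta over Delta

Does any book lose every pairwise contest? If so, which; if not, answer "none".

Head-to-head results (23 members):
Zeta vs Eta: Zeta, 13–10.
Zeta–Delta: Delta 14–9.
Zeta vs Tau: Zeta preferred on 3+1+5+4+1 = 14 ballots; Zeta wins 14–9.
Eta vs Delta: Eta preferred on 6+1+4+1 = 12 ballots; Eta wins 12–11.
Eta vs Tau: 11 to 12, Tau.
Delta–Tau: Delta 17–6.
Every book wins at least one matchup (Zeta beats Eta; Eta beats Delta; Delta beats Zeta; Tau beats Eta), so there is no Condorcet loser.

none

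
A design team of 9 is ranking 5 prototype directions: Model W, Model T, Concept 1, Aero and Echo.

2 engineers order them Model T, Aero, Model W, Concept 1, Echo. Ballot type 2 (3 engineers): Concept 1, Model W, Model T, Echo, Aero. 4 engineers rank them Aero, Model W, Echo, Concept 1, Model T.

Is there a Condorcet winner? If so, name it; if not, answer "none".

Head-to-head results (9 engineers):
Model W vs Model T: Model W, 7–2.
Model W vs Concept 1: Model W wins 6–3.
Model W vs Aero: Aero wins 6–3.
Model W vs Echo: Model W preferred on 2+3+4 = 9 ballots; Model W wins 9–0.
Model T–Concept 1: Concept 1 7–2.
Model T vs Aero: Model T, 5–4.
Model T vs Echo: Model T is ranked higher on 2+3 = 5 ballots, Echo on 4. Model T wins 5–4.
Concept 1 vs Aero: Aero wins 6–3.
Concept 1–Echo: Concept 1 5–4.
Aero vs Echo: Aero wins 6–3.
No design is unbeaten: Model W loses to Aero; Model T loses to Model W; Concept 1 loses to Model W; Aero loses to Model T; Echo loses to Model W. In particular Model W > Model T > Aero > Model W is a majority cycle — no Condorcet winner exists.

none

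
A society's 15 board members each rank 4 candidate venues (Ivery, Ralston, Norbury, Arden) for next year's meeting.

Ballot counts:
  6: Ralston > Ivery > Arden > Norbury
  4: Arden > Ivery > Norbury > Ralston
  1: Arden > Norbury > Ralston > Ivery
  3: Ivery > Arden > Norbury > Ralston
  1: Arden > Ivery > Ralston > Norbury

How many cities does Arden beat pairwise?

Arden against each rival (15 organisers):
Arden vs Ivery: 6 to 9, Ivery.
Arden vs Ralston: Arden preferred on 4+1+3+1 = 9 ballots; Arden wins 9–6.
Arden vs Norbury: Arden, 15–0.
Arden beats Ralston, Norbury; loses to Ivery — 2 pairwise wins.

2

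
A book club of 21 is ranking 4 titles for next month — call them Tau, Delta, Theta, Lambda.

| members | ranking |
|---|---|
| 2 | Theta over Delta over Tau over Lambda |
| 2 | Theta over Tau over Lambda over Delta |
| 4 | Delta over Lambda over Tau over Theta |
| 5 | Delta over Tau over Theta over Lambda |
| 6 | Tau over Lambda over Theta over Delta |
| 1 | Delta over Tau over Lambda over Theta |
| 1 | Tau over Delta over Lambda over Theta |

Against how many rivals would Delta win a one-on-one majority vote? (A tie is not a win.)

3

Delta against each rival (21 members):
Delta–Tau: Delta 12–9.
Delta vs Theta: Delta is ranked higher on 4+5+1+1 = 11 ballots, Theta on 10. Delta wins 11–10.
Delta vs Lambda: Delta, 13–8.
Delta beats Tau, Theta, Lambda — 3 pairwise wins.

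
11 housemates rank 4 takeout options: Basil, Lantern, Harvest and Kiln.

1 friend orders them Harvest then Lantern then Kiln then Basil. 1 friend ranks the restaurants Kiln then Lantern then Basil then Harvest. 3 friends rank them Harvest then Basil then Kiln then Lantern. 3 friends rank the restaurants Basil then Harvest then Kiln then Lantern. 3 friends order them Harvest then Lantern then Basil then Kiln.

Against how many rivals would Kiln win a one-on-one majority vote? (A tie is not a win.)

1

Kiln against each rival (11 friends):
Kiln–Basil: Basil 9–2.
Kiln vs Lantern: 1+3+3 = 7 for Kiln, 4 for Lantern — Kiln by 7–4.
Kiln vs Harvest: 1 for Kiln, 10 for Harvest — Harvest by 10–1.
Kiln beats Lantern; loses to Basil, Harvest — 1 pairwise win.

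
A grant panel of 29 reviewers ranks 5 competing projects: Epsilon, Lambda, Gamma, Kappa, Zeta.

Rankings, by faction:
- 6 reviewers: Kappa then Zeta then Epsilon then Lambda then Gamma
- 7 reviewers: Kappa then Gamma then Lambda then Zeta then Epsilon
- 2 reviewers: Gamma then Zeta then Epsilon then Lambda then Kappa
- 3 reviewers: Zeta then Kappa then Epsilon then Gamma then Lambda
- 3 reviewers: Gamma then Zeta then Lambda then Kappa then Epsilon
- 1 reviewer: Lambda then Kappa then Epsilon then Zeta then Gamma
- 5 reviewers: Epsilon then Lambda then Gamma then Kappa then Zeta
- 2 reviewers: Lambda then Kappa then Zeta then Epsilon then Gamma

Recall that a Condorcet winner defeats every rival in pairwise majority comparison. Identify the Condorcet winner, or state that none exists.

Kappa

Check each pair by majority over 29 ballots:
Epsilon vs Lambda: Epsilon preferred on 6+2+3+5 = 16 ballots; Epsilon wins 16–13.
Epsilon vs Gamma: 6+3+1+5+2 = 17 for Epsilon, 12 for Gamma — Epsilon by 17–12.
Epsilon vs Kappa: 7 to 22, Kappa.
Epsilon vs Zeta: 6 to 23, Zeta.
Lambda vs Gamma: 6+1+5+2 = 14 for Lambda, 15 for Gamma — Gamma by 15–14.
Lambda vs Kappa: Lambda preferred on 2+3+1+5+2 = 13 ballots; Kappa wins 16–13.
Lambda vs Zeta: 7+1+5+2 = 15 for Lambda, 14 for Zeta — Lambda by 15–14.
Gamma vs Kappa: Gamma is ranked higher on 2+3+5 = 10 ballots, Kappa on 19. Kappa wins 19–10.
Gamma vs Zeta: 17 to 12, Gamma.
Kappa vs Zeta: 6+7+1+5+2 = 21 for Kappa, 8 for Zeta — Kappa by 21–8.
Only Kappa has no losses; Kappa is the Condorcet winner.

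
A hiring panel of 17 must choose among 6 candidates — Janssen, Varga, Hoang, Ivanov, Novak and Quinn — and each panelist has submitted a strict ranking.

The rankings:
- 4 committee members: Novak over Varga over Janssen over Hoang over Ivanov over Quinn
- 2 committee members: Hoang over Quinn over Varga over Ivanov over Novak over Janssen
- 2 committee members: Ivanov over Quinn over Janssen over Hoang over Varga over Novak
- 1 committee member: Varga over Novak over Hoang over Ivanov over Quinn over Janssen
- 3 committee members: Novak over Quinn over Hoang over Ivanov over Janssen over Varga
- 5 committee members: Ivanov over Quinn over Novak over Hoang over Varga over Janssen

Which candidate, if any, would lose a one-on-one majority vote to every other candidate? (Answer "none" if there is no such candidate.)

Janssen

Pairwise majorities:
Janssen–Varga: Varga 12–5.
Janssen vs Hoang: Hoang, 11–6.
Janssen vs Ivanov: 4 to 13, Ivanov.
Janssen vs Novak: Novak wins 15–2.
Janssen vs Quinn: Janssen preferred on 4 ballots; Quinn wins 13–4.
Varga–Hoang: Hoang 12–5.
Varga–Ivanov: Ivanov 10–7.
Varga vs Novak: 5 to 12, Novak.
Varga–Quinn: Quinn 12–5.
Hoang vs Ivanov: Hoang is ranked higher on 4+2+1+3 = 10 ballots, Ivanov on 7. Hoang wins 10–7.
Hoang vs Novak: Hoang preferred on 2+2 = 4 ballots; Novak wins 13–4.
Hoang vs Quinn: Quinn, 10–7.
Ivanov vs Novak: Ivanov wins 9–8.
Ivanov vs Quinn: 4+2+1+5 = 12 for Ivanov, 5 for Quinn — Ivanov by 12–5.
Novak vs Quinn: Novak is ranked higher on 4+1+3 = 8 ballots, Quinn on 9. Quinn wins 9–8.
Only Janssen has no wins; Janssen is the Condorcet loser.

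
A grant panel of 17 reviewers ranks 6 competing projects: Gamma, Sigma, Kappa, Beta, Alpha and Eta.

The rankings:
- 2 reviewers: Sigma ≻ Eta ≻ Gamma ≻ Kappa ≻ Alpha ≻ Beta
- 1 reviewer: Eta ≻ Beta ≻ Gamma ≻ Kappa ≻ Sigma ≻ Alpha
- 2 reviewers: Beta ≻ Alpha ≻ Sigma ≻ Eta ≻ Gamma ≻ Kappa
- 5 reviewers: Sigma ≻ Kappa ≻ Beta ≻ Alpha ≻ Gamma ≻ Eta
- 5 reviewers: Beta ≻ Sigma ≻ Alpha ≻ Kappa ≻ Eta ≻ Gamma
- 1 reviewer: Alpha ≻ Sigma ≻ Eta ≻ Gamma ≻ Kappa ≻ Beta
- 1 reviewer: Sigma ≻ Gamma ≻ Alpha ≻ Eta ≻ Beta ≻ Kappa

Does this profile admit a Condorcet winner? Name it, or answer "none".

Sigma

Pairwise majorities:
Gamma vs Sigma: Gamma is ranked higher on 1 ballot, Sigma on 16. Sigma wins 16–1.
Gamma vs Kappa: 7 to 10, Kappa.
Gamma vs Beta: Gamma preferred on 2+1+1 = 4 ballots; Beta wins 13–4.
Gamma vs Alpha: 4 to 13, Alpha.
Gamma vs Eta: Gamma preferred on 5+1 = 6 ballots; Eta wins 11–6.
Sigma vs Kappa: Sigma preferred on 2+2+5+5+1+1 = 16 ballots; Sigma wins 16–1.
Sigma vs Beta: Sigma preferred on 2+5+1+1 = 9 ballots; Sigma wins 9–8.
Sigma vs Alpha: Sigma is ranked higher on 2+1+5+5+1 = 14 ballots, Alpha on 3. Sigma wins 14–3.
Sigma vs Eta: 16 to 1, Sigma.
Kappa vs Beta: 2+5+1 = 8 for Kappa, 9 for Beta — Beta by 9–8.
Kappa vs Alpha: 8 to 9, Alpha.
Kappa vs Eta: 5+5 = 10 for Kappa, 7 for Eta — Kappa by 10–7.
Beta vs Alpha: 1+2+5+5 = 13 for Beta, 4 for Alpha — Beta by 13–4.
Beta vs Eta: 2+5+5 = 12 for Beta, 5 for Eta — Beta by 12–5.
Alpha vs Eta: Alpha is ranked higher on 2+5+5+1+1 = 14 ballots, Eta on 3. Alpha wins 14–3.
Only Sigma has no losses; Sigma is the Condorcet winner.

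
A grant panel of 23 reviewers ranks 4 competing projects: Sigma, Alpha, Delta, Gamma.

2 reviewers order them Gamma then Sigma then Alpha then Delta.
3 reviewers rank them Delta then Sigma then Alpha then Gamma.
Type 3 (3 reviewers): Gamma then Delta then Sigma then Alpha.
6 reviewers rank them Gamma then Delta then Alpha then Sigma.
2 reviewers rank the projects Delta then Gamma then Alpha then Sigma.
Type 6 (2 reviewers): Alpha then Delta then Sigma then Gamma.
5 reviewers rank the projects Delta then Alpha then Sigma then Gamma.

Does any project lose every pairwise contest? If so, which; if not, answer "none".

Pairwise majorities:
Sigma vs Alpha: Alpha, 15–8.
Sigma–Delta: Delta 21–2.
Sigma vs Gamma: Sigma preferred on 3+2+5 = 10 ballots; Gamma wins 13–10.
Alpha vs Delta: Alpha is ranked higher on 2+2 = 4 ballots, Delta on 19. Delta wins 19–4.
Alpha vs Gamma: Gamma wins 13–10.
Delta vs Gamma: Delta is ranked higher on 3+2+2+5 = 12 ballots, Gamma on 11. Delta wins 12–11.
Only Sigma has no wins; Sigma is the Condorcet loser.

Sigma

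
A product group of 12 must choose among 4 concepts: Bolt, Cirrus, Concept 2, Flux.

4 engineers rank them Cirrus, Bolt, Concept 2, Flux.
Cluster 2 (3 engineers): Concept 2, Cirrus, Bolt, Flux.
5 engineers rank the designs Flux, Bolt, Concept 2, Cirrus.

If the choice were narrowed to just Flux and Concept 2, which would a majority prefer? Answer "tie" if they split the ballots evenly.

Concept 2

Ballots ranking Flux above Concept 2: 5.
Ballots ranking Concept 2 above Flux: 12 − 5 = 7.
Concept 2 wins the head-to-head 7–5.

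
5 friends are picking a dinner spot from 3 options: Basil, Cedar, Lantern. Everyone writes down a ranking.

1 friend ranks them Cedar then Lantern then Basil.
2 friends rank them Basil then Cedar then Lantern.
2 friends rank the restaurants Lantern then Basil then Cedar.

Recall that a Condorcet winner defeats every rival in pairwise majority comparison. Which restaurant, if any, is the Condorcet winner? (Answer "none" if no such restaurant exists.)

Check each pair by majority over 5 ballots:
Basil vs Cedar: 2+2 = 4 for Basil, 1 for Cedar — Basil by 4–1.
Basil vs Lantern: Basil preferred on 2 ballots; Lantern wins 3–2.
Cedar vs Lantern: Cedar preferred on 1+2 = 3 ballots; Cedar wins 3–2.
Every restaurant loses at least once (Basil loses to Lantern; Cedar loses to Basil; Lantern loses to Cedar). The majority relation contains the cycle Basil beats Cedar beats Lantern beats Basil, so there is no Condorcet winner.

none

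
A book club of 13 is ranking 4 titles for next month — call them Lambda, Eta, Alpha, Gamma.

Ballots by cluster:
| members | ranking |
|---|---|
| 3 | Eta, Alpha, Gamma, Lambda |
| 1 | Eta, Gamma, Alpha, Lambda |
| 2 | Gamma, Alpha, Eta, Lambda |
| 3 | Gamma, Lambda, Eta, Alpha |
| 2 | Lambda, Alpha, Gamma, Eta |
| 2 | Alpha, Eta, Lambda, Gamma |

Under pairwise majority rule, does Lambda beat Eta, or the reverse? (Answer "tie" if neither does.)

Eta

Ballots ranking Lambda above Eta: 3 + 2 = 5.
Ballots ranking Eta above Lambda: 13 − 5 = 8.
Eta wins the head-to-head 8–5.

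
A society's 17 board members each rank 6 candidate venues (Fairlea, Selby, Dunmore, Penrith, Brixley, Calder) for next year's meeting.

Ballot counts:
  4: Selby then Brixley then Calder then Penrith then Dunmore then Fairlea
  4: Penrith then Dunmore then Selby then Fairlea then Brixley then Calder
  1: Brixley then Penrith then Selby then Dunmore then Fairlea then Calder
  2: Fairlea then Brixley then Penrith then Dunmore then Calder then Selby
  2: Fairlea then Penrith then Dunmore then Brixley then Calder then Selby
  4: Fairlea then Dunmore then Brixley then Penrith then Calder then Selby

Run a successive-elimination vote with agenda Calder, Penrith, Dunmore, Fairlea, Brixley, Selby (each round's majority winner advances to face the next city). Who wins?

Round 1: Calder vs Penrith — 4–13, Penrith advances.
Round 2: Penrith vs Dunmore — 13–4, Penrith advances.
Round 3: Penrith vs Fairlea — 9–8, Penrith advances.
Round 4: Penrith vs Brixley — 6–11, Brixley advances.
Round 5: Brixley vs Selby — 9–8, Brixley advances.
The agenda winner is Brixley.

Brixley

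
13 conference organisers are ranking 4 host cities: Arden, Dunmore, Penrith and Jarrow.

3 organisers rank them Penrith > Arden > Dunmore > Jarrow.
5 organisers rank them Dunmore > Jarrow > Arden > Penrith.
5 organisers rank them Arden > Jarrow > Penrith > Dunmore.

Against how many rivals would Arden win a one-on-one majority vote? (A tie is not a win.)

3

Arden against each rival (13 organisers):
Arden vs Dunmore: Arden wins 8–5.
Arden vs Penrith: Arden is ranked higher on 5+5 = 10 ballots, Penrith on 3. Arden wins 10–3.
Arden vs Jarrow: Arden, 8–5.
Arden beats Dunmore, Penrith, Jarrow — 3 pairwise wins.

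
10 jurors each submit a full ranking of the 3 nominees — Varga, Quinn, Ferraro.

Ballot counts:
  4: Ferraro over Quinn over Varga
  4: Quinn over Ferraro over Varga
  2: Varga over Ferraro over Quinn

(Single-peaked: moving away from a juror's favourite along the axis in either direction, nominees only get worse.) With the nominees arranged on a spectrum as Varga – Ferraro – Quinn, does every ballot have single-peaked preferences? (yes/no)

Axis positions: Varga=1, Ferraro=2, Quinn=3.
Cluster 1 (peak Ferraro at position 2): ranking walks positions 2-3-1, expanding outward from the peak — single-peaked.
Cluster 2 (peak Quinn at position 3): ranking walks positions 3-2-1, expanding outward from the peak — single-peaked.
Cluster 3 (peak Varga at position 1): ranking walks positions 1-2-3, expanding outward from the peak — single-peaked.
Every ranking is single-peaked on this axis.

yes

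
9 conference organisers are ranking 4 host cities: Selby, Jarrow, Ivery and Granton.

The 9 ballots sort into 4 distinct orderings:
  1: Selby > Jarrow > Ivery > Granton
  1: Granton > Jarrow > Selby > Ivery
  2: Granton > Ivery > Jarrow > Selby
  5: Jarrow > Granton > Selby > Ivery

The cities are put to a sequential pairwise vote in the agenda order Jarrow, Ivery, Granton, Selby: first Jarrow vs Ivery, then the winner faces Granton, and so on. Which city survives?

Round 1: Jarrow vs Ivery — 7–2, Jarrow advances.
Round 2: Jarrow vs Granton — 6–3, Jarrow advances.
Round 3: Jarrow vs Selby — 8–1, Jarrow advances.
The agenda winner is Jarrow.

Jarrow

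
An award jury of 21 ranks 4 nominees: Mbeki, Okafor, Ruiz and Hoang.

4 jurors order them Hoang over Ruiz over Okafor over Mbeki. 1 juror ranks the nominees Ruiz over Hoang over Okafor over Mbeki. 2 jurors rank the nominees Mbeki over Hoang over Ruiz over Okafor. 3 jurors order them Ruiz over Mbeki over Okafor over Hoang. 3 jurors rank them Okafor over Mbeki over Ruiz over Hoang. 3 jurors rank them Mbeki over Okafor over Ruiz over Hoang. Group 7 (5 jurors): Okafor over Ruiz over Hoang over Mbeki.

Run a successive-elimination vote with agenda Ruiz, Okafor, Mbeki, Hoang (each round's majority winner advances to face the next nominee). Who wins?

Round 1: Ruiz vs Okafor — 10–11, Okafor advances.
Round 2: Okafor vs Mbeki — 13–8, Okafor advances.
Round 3: Okafor vs Hoang — 14–7, Okafor advances.
The agenda winner is Okafor.

Okafor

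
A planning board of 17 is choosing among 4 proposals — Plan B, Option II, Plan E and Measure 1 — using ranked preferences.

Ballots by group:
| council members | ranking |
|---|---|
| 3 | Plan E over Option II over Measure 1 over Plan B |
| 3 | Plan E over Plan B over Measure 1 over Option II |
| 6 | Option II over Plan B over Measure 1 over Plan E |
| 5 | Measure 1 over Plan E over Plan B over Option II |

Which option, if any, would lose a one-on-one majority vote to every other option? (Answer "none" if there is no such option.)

Head-to-head results (17 council members):
Plan B vs Option II: Option II, 9–8.
Plan B vs Plan E: Plan E, 11–6.
Plan B vs Measure 1: Plan B preferred on 3+6 = 9 ballots; Plan B wins 9–8.
Option II vs Plan E: Plan E wins 11–6.
Option II–Measure 1: Option II 9–8.
Plan E vs Measure 1: Measure 1 wins 11–6.
Each option has at least one pairwise win (Plan B beats Measure 1; Option II beats Plan B; Plan E beats Plan B; Measure 1 beats Plan E) — no Condorcet loser.

none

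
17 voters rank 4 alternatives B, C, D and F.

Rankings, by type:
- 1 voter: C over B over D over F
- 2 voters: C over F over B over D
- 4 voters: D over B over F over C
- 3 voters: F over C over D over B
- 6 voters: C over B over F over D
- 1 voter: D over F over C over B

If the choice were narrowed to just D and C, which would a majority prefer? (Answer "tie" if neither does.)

C

Ballots ranking D above C: 4 + 1 = 5.
Ballots ranking C above D: 17 − 5 = 12.
C wins the head-to-head 12–5.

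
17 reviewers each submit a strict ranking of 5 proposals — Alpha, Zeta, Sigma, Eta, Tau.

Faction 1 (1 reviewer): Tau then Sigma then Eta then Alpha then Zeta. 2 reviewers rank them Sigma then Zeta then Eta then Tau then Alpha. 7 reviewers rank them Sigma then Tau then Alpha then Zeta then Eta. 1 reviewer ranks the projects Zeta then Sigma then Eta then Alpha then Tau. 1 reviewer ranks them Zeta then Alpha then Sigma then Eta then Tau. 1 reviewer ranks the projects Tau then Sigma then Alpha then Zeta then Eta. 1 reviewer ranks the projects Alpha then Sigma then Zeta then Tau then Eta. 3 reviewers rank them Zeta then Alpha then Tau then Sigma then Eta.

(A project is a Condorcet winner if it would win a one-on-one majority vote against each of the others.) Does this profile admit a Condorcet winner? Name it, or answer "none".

Sigma

Pairwise majorities:
Alpha vs Zeta: Alpha, 10–7.
Alpha vs Sigma: Sigma wins 12–5.
Alpha vs Eta: Alpha wins 13–4.
Alpha–Tau: Tau 11–6.
Zeta–Sigma: Sigma 12–5.
Zeta–Eta: Zeta 16–1.
Zeta–Tau: Tau 9–8.
Sigma vs Eta: Sigma, 17–0.
Sigma vs Tau: Sigma, 12–5.
Eta vs Tau: Tau, 13–4.
Sigma defeats every rival head-to-head and is the Condorcet winner.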